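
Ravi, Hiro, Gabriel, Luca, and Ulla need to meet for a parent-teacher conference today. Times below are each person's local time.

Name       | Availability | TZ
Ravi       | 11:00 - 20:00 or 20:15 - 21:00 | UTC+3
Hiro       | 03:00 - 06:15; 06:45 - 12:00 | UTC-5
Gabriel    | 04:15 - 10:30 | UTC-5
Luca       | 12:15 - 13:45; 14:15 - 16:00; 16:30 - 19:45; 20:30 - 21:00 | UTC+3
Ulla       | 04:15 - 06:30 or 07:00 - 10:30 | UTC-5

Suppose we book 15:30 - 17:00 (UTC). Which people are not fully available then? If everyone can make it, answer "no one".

Ravi in UTC: 08:00-17:00, 17:15-18:00 (subtract 3h to convert from UTC+3).
Hiro in UTC: 08:00-11:15, 11:45-17:00 (add 5h to convert from UTC-5).
Gabriel in UTC: 09:15-15:30 (add 5h to convert from UTC-5).
Luca in UTC: 09:15-10:45, 11:15-13:00, 13:30-16:45, 17:30-18:00 (subtract 3h to convert from UTC+3).
Ulla in UTC: 09:15-11:30, 12:00-15:30 (add 5h to convert from UTC-5).
Ravi: free for 15:30-17:00. Hiro: free for 15:30-17:00. Gabriel: not fully free for 15:30-17:00. Luca: not fully free for 15:30-17:00. Ulla: not fully free for 15:30-17:00.

Gabriel, Luca, Ulla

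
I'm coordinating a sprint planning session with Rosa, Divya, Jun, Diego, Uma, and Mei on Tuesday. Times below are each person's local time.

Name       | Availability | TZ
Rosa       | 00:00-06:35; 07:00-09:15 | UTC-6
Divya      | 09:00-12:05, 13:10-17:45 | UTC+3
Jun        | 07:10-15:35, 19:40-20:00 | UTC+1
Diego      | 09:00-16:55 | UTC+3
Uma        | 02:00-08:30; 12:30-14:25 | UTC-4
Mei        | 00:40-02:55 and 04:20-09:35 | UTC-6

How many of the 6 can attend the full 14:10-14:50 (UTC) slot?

2

Rosa in UTC: 06:00-12:35, 13:00-15:15 (add 6h to convert from UTC-6).
Divya in UTC: 06:00-09:05, 10:10-14:45 (subtract 3h to convert from UTC+3).
Jun in UTC: 06:10-14:35, 18:40-19:00 (subtract 1h to convert from UTC+1).
Diego in UTC: 06:00-13:55 (subtract 3h to convert from UTC+3).
Uma in UTC: 06:00-12:30, 16:30-18:25 (add 4h to convert from UTC-4).
Mei in UTC: 06:40-08:55, 10:20-15:35 (add 6h to convert from UTC-6).
Rosa and Mei can make the full 14:10-14:50 slot — that's 2.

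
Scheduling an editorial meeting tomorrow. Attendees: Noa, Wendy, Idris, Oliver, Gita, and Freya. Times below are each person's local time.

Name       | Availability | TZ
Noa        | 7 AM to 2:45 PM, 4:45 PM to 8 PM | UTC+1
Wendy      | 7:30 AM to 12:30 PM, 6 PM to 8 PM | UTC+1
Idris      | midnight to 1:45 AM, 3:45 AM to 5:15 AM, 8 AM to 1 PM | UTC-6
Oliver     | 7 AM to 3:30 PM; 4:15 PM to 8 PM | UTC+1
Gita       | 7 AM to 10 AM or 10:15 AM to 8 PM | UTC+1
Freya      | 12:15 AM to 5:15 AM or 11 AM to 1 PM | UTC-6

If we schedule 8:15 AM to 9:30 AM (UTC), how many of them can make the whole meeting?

4

Noa in UTC: 06:00-13:45, 15:45-19:00 (subtract 1h to convert from UTC+1).
Wendy in UTC: 06:30-11:30, 17:00-19:00 (subtract 1h to convert from UTC+1).
Idris in UTC: 06:00-07:45, 09:45-11:15, 14:00-19:00 (add 6h to convert from UTC-6).
Oliver in UTC: 06:00-14:30, 15:15-19:00 (subtract 1h to convert from UTC+1).
Gita in UTC: 06:00-09:00, 09:15-19:00 (subtract 1h to convert from UTC+1).
Freya in UTC: 06:15-11:15, 17:00-19:00 (add 6h to convert from UTC-6).
Noa, Wendy, Oliver, and Freya can make the full 08:15-09:30 slot — that's 4.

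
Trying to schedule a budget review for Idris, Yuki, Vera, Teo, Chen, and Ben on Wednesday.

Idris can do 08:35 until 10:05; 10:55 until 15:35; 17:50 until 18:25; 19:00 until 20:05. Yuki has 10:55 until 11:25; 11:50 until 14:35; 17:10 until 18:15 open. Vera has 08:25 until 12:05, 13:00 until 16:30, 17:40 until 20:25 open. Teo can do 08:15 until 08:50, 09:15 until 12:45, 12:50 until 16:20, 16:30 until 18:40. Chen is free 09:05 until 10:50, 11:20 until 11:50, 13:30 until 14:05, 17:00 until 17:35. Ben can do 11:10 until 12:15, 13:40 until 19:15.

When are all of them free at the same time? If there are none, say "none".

Idris ∩ Yuki: 10:55-11:25, 11:50-14:35, 17:50-18:15.
Idris ∩ Yuki ∩ Vera: 10:55-11:25, 11:50-12:05, 13:00-14:35, 17:50-18:15.
Idris ∩ Yuki ∩ Vera ∩ Teo: 10:55-11:25, 11:50-12:05, 13:00-14:35, 17:50-18:15.
Idris ∩ Yuki ∩ Vera ∩ Teo ∩ Chen: 11:20-11:25, 13:30-14:05.
Idris ∩ Yuki ∩ Vera ∩ Teo ∩ Chen ∩ Ben: 11:20-11:25, 13:40-14:05.

11:20-11:25, 13:40-14:05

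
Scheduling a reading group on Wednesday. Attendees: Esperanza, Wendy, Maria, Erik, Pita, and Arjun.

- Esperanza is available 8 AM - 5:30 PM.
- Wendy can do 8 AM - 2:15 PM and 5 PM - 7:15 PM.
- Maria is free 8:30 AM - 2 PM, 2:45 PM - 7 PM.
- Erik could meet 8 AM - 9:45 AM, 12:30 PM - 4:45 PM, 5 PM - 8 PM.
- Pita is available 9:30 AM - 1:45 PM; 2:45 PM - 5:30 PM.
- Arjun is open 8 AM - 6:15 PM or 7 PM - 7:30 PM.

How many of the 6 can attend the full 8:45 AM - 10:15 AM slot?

4

Esperanza, Wendy, Maria, and Arjun can make the full 08:45-10:15 slot — that's 4.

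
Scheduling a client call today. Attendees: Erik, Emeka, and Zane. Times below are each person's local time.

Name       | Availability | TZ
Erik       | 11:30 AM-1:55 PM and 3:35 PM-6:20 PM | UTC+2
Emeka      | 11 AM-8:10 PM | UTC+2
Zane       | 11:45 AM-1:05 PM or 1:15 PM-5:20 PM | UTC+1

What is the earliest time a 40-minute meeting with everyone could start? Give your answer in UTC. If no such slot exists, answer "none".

Erik in UTC: 09:30-11:55, 13:35-16:20 (subtract 2h to convert from UTC+2).
Emeka in UTC: 09:00-18:10 (subtract 2h to convert from UTC+2).
Zane in UTC: 10:45-12:05, 12:15-16:20 (subtract 1h to convert from UTC+1).
Erik ∩ Emeka: 09:30-11:55, 13:35-16:20.
Erik ∩ Emeka ∩ Zane: 10:45-11:55, 13:35-16:20.
The first common window of at least 40 minutes is 10:45-11:55, so the earliest start is 10:45.

10:45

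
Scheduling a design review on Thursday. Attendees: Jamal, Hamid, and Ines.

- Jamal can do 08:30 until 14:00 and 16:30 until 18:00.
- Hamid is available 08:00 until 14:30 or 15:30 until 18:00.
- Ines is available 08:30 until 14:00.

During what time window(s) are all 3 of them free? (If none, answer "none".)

08:30-14:00

Jamal ∩ Hamid: 08:30-14:00, 16:30-18:00.
Jamal ∩ Hamid ∩ Ines: 08:30-14:00.
Those are the intersection windows.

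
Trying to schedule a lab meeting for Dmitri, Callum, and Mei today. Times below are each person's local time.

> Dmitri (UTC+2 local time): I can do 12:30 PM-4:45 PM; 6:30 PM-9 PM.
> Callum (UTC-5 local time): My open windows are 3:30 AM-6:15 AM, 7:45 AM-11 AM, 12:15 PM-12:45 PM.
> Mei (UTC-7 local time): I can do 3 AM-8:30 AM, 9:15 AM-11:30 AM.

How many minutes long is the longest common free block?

Dmitri in UTC: 10:30-14:45, 16:30-19:00 (subtract 2h to convert from UTC+2).
Callum in UTC: 08:30-11:15, 12:45-16:00, 17:15-17:45 (add 5h to convert from UTC-5).
Mei in UTC: 10:00-15:30, 16:15-18:30 (add 7h to convert from UTC-7).
Dmitri ∩ Callum: 10:30-11:15, 12:45-14:45, 17:15-17:45.
Dmitri ∩ Callum ∩ Mei: 10:30-11:15, 12:45-14:45, 17:15-17:45.
The longest is 12:45-14:45 at 120 minutes.

120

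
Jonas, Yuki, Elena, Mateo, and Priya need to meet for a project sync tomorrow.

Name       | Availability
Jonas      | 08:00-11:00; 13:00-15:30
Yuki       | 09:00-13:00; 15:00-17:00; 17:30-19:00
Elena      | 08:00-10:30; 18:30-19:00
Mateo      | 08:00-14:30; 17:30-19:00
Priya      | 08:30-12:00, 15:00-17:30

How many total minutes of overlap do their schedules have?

Jonas ∩ Yuki: 09:00-11:00, 15:00-15:30.
Jonas ∩ Yuki ∩ Elena: 09:00-10:30.
Jonas ∩ Yuki ∩ Elena ∩ Mateo: 09:00-10:30.
Jonas ∩ Yuki ∩ Elena ∩ Mateo ∩ Priya: 09:00-10:30.
That's a single block of 90 minutes.

90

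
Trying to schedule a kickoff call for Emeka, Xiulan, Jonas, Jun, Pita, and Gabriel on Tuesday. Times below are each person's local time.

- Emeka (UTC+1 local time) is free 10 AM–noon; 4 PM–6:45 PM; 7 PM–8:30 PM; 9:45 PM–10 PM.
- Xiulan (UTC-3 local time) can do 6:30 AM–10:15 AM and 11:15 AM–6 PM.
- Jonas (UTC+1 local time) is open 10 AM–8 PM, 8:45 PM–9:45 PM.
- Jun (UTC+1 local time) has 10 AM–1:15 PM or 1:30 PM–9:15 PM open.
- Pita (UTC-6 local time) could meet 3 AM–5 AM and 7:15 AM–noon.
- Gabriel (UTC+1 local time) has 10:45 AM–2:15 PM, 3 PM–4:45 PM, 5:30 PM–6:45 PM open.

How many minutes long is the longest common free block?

75

Emeka in UTC: 09:00-11:00, 15:00-17:45, 18:00-19:30, 20:45-21:00 (subtract 1h to convert from UTC+1).
Xiulan in UTC: 09:30-13:15, 14:15-21:00 (add 3h to convert from UTC-3).
Jonas in UTC: 09:00-19:00, 19:45-20:45 (subtract 1h to convert from UTC+1).
Jun in UTC: 09:00-12:15, 12:30-20:15 (subtract 1h to convert from UTC+1).
Pita in UTC: 09:00-11:00, 13:15-18:00 (add 6h to convert from UTC-6).
Gabriel in UTC: 09:45-13:15, 14:00-15:45, 16:30-17:45 (subtract 1h to convert from UTC+1).
Emeka ∩ Xiulan: 09:30-11:00, 15:00-17:45, 18:00-19:30, 20:45-21:00.
Emeka ∩ Xiulan ∩ Jonas: 09:30-11:00, 15:00-17:45, 18:00-19:00.
Emeka ∩ Xiulan ∩ Jonas ∩ Jun: 09:30-11:00, 15:00-17:45, 18:00-19:00.
Emeka ∩ Xiulan ∩ Jonas ∩ Jun ∩ Pita: 09:30-11:00, 15:00-17:45.
Emeka ∩ Xiulan ∩ Jonas ∩ Jun ∩ Pita ∩ Gabriel: 09:45-11:00, 15:00-15:45, 16:30-17:45.
The longest is 09:45-11:00 at 75 minutes.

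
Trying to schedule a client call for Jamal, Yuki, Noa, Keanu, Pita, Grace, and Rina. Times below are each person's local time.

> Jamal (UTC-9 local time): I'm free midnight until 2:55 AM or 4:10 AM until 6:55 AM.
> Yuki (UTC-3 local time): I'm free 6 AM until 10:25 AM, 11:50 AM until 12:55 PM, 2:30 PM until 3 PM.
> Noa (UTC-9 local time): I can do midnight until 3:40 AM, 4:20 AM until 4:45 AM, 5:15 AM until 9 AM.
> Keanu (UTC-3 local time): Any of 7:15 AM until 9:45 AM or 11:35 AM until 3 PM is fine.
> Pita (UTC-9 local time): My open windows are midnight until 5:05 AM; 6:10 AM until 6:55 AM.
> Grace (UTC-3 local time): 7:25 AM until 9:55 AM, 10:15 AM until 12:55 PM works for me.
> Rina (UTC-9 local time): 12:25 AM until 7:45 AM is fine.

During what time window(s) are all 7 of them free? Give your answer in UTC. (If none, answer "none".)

Jamal in UTC: 09:00-11:55, 13:10-15:55 (add 9h to convert from UTC-9).
Yuki in UTC: 09:00-13:25, 14:50-15:55, 17:30-18:00 (add 3h to convert from UTC-3).
Noa in UTC: 09:00-12:40, 13:20-13:45, 14:15-18:00 (add 9h to convert from UTC-9).
Keanu in UTC: 10:15-12:45, 14:35-18:00 (add 3h to convert from UTC-3).
Pita in UTC: 09:00-14:05, 15:10-15:55 (add 9h to convert from UTC-9).
Grace in UTC: 10:25-12:55, 13:15-15:55 (add 3h to convert from UTC-3).
Rina in UTC: 09:25-16:45 (add 9h to convert from UTC-9).
Jamal ∩ Yuki: 09:00-11:55, 13:10-13:25, 14:50-15:55.
Jamal ∩ Yuki ∩ Noa: 09:00-11:55, 13:20-13:25, 14:50-15:55.
Jamal ∩ Yuki ∩ Noa ∩ Keanu: 10:15-11:55, 14:50-15:55.
Jamal ∩ Yuki ∩ Noa ∩ Keanu ∩ Pita: 10:15-11:55, 15:10-15:55.
Jamal ∩ Yuki ∩ Noa ∩ Keanu ∩ Pita ∩ Grace: 10:25-11:55, 15:10-15:55.
Jamal ∩ Yuki ∩ Noa ∩ Keanu ∩ Pita ∩ Grace ∩ Rina: 10:25-11:55, 15:10-15:55.
So the common availability across everyone is 10:25-11:55, 15:10-15:55.

10:25-11:55, 15:10-15:55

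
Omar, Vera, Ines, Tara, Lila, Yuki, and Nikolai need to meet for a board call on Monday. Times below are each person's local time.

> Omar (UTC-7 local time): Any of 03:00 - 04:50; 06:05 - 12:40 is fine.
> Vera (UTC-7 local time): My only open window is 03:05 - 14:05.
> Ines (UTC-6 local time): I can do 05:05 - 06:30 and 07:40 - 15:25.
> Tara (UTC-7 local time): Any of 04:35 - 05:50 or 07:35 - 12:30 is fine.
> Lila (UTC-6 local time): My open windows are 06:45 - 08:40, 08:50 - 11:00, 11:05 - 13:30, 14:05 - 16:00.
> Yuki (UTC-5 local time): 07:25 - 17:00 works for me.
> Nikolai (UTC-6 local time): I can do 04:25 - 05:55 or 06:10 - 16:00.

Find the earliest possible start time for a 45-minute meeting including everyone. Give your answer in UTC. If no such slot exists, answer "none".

Omar in UTC: 10:00-11:50, 13:05-19:40 (add 7h to convert from UTC-7).
Vera in UTC: 10:05-21:05 (add 7h to convert from UTC-7).
Ines in UTC: 11:05-12:30, 13:40-21:25 (add 6h to convert from UTC-6).
Tara in UTC: 11:35-12:50, 14:35-19:30 (add 7h to convert from UTC-7).
Lila in UTC: 12:45-14:40, 14:50-17:00, 17:05-19:30, 20:05-22:00 (add 6h to convert from UTC-6).
Yuki in UTC: 12:25-22:00 (add 5h to convert from UTC-5).
Nikolai in UTC: 10:25-11:55, 12:10-22:00 (add 6h to convert from UTC-6).
Omar ∩ Vera: 10:05-11:50, 13:05-19:40.
Omar ∩ Vera ∩ Ines: 11:05-11:50, 13:40-19:40.
Omar ∩ Vera ∩ Ines ∩ Tara: 11:35-11:50, 14:35-19:30.
Omar ∩ Vera ∩ Ines ∩ Tara ∩ Lila: 14:35-14:40, 14:50-17:00, 17:05-19:30.
Omar ∩ Vera ∩ Ines ∩ Tara ∩ Lila ∩ Yuki: 14:35-14:40, 14:50-17:00, 17:05-19:30.
Omar ∩ Vera ∩ Ines ∩ Tara ∩ Lila ∩ Yuki ∩ Nikolai: 14:35-14:40, 14:50-17:00, 17:05-19:30.
The first common window of at least 45 minutes is 14:50-17:00, so the earliest start is 14:50.

14:50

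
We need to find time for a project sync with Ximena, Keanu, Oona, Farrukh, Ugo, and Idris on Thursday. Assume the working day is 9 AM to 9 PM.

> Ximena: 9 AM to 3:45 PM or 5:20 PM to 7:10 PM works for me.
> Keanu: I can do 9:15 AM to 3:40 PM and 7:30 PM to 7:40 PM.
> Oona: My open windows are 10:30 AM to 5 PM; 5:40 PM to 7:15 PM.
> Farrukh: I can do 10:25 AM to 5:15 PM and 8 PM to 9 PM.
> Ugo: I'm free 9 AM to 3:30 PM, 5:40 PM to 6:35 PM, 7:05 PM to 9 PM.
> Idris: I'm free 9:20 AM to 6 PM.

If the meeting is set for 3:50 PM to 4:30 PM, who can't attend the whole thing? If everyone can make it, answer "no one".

Ximena: not fully free for 15:50-16:30. Keanu: not fully free for 15:50-16:30. Oona: free for 15:50-16:30. Farrukh: free for 15:50-16:30. Ugo: not fully free for 15:50-16:30. Idris: free for 15:50-16:30.

Keanu, Ugo, Ximena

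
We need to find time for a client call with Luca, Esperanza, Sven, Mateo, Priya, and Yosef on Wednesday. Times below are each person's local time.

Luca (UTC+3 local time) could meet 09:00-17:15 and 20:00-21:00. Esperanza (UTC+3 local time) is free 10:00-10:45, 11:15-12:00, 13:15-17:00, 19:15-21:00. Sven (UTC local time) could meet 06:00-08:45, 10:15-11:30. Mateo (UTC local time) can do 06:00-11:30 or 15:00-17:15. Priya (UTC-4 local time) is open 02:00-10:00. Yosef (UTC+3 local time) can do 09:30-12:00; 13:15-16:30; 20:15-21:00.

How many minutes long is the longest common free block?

Luca in UTC: 06:00-14:15, 17:00-18:00 (subtract 3h to convert from UTC+3).
Esperanza in UTC: 07:00-07:45, 08:15-09:00, 10:15-14:00, 16:15-18:00 (subtract 3h to convert from UTC+3).
Sven in UTC: 06:00-08:45, 10:15-11:30.
Mateo in UTC: 06:00-11:30, 15:00-17:15.
Priya in UTC: 06:00-14:00 (add 4h to convert from UTC-4).
Yosef in UTC: 06:30-09:00, 10:15-13:30, 17:15-18:00 (subtract 3h to convert from UTC+3).
Luca ∩ Esperanza: 07:00-07:45, 08:15-09:00, 10:15-14:00, 17:00-18:00.
Luca ∩ Esperanza ∩ Sven: 07:00-07:45, 08:15-08:45, 10:15-11:30.
Luca ∩ Esperanza ∩ Sven ∩ Mateo: 07:00-07:45, 08:15-08:45, 10:15-11:30.
Luca ∩ Esperanza ∩ Sven ∩ Mateo ∩ Priya: 07:00-07:45, 08:15-08:45, 10:15-11:30.
Luca ∩ Esperanza ∩ Sven ∩ Mateo ∩ Priya ∩ Yosef: 07:00-07:45, 08:15-08:45, 10:15-11:30.
The longest is 10:15-11:30 at 75 minutes.

75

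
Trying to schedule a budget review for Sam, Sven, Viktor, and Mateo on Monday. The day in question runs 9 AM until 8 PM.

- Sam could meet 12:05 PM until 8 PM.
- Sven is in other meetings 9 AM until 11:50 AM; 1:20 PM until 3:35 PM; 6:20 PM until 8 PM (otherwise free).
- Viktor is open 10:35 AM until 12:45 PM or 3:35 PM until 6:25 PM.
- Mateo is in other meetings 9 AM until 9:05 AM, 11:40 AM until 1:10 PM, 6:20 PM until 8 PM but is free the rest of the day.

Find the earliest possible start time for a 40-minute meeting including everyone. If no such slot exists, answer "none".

Sam free: 12:05-20:00.
Sven free: 11:50-13:20, 15:35-18:20 (invert busy blocks within the working day).
Viktor free: 10:35-12:45, 15:35-18:25.
Mateo free: 09:05-11:40, 13:10-18:20 (invert busy blocks within the working day).
Sam ∩ Sven: 12:05-13:20, 15:35-18:20.
Sam ∩ Sven ∩ Viktor: 12:05-12:45, 15:35-18:20.
Sam ∩ Sven ∩ Viktor ∩ Mateo: 15:35-18:20.
Those are the intersection windows.
The first common window of at least 40 minutes is 15:35-18:20, so the earliest start is 15:35.

15:35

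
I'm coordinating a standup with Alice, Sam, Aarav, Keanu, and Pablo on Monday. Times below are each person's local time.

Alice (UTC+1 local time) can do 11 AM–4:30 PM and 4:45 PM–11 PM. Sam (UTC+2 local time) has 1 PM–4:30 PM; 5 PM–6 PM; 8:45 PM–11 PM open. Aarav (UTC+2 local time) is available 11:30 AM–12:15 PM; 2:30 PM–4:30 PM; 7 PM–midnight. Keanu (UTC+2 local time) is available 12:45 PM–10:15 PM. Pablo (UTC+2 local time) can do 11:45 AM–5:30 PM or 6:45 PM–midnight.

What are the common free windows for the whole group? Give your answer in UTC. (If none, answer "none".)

12:30-14:30, 18:45-20:15

Alice in UTC: 10:00-15:30, 15:45-22:00 (subtract 1h to convert from UTC+1).
Sam in UTC: 11:00-14:30, 15:00-16:00, 18:45-21:00 (subtract 2h to convert from UTC+2).
Aarav in UTC: 09:30-10:15, 12:30-14:30, 17:00-22:00 (subtract 2h to convert from UTC+2).
Keanu in UTC: 10:45-20:15 (subtract 2h to convert from UTC+2).
Pablo in UTC: 09:45-15:30, 16:45-22:00 (subtract 2h to convert from UTC+2).
Alice ∩ Sam: 11:00-14:30, 15:00-15:30, 15:45-16:00, 18:45-21:00.
Alice ∩ Sam ∩ Aarav: 12:30-14:30, 18:45-21:00.
Alice ∩ Sam ∩ Aarav ∩ Keanu: 12:30-14:30, 18:45-20:15.
Alice ∩ Sam ∩ Aarav ∩ Keanu ∩ Pablo: 12:30-14:30, 18:45-20:15.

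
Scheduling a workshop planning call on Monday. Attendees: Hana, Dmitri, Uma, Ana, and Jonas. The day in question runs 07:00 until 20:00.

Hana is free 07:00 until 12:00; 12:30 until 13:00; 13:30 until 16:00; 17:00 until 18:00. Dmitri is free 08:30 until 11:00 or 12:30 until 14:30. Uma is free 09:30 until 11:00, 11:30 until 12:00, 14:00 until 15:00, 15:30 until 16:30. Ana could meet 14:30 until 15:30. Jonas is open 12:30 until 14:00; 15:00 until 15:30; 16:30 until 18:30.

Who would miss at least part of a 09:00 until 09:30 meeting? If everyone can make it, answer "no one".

Ana, Jonas, Uma

Hana: free for 09:00-09:30. Dmitri: free for 09:00-09:30. Uma: not fully free for 09:00-09:30. Ana: not fully free for 09:00-09:30. Jonas: not fully free for 09:00-09:30.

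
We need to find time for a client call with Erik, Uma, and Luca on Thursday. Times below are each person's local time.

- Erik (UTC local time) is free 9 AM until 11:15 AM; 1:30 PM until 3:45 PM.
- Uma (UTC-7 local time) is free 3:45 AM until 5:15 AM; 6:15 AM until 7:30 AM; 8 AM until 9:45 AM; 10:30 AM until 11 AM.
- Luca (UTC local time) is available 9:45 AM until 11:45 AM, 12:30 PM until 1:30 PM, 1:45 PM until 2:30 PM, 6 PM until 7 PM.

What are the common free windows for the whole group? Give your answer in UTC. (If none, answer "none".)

Erik in UTC: 09:00-11:15, 13:30-15:45.
Uma in UTC: 10:45-12:15, 13:15-14:30, 15:00-16:45, 17:30-18:00 (add 7h to convert from UTC-7).
Luca in UTC: 09:45-11:45, 12:30-13:30, 13:45-14:30, 18:00-19:00.
Erik ∩ Uma: 10:45-11:15, 13:30-14:30, 15:00-15:45.
Erik ∩ Uma ∩ Luca: 10:45-11:15, 13:45-14:30.

10:45-11:15, 13:45-14:30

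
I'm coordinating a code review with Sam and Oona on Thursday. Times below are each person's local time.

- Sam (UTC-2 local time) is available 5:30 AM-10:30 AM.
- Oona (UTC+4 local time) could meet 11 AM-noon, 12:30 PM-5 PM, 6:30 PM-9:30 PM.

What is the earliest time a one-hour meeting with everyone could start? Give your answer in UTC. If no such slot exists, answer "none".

08:30

Sam in UTC: 07:30-12:30 (add 2h to convert from UTC-2).
Oona in UTC: 07:00-08:00, 08:30-13:00, 14:30-17:30 (subtract 4h to convert from UTC+4).
Sam ∩ Oona: 07:30-08:00, 08:30-12:30.
The first common window of at least 60 minutes is 08:30-12:30, so the earliest start is 08:30.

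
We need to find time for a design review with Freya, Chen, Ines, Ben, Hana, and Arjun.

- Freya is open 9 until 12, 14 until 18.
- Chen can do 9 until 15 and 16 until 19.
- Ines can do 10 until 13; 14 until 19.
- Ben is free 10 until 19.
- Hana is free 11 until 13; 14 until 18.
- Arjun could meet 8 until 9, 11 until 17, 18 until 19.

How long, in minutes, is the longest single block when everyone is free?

Freya ∩ Chen: 09:00-12:00, 14:00-15:00, 16:00-18:00.
Freya ∩ Chen ∩ Ines: 10:00-12:00, 14:00-15:00, 16:00-18:00.
Freya ∩ Chen ∩ Ines ∩ Ben: 10:00-12:00, 14:00-15:00, 16:00-18:00.
Freya ∩ Chen ∩ Ines ∩ Ben ∩ Hana: 11:00-12:00, 14:00-15:00, 16:00-18:00.
Freya ∩ Chen ∩ Ines ∩ Ben ∩ Hana ∩ Arjun: 11:00-12:00, 14:00-15:00, 16:00-17:00.
The longest is 11:00-12:00 at 60 minutes.

60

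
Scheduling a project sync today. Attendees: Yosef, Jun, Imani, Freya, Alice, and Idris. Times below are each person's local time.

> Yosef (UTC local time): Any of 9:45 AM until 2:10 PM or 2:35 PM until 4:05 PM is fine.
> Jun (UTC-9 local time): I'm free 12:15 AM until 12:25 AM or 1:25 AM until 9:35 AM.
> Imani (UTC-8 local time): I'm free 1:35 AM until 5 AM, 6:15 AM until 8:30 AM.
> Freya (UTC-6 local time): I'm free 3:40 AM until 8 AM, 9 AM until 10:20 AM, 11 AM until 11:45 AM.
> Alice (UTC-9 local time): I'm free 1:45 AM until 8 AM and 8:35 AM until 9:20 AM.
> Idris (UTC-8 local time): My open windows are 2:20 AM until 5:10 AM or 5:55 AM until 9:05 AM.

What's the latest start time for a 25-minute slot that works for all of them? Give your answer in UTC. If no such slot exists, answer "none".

15:40

Yosef in UTC: 09:45-14:10, 14:35-16:05.
Jun in UTC: 09:15-09:25, 10:25-18:35 (add 9h to convert from UTC-9).
Imani in UTC: 09:35-13:00, 14:15-16:30 (add 8h to convert from UTC-8).
Freya in UTC: 09:40-14:00, 15:00-16:20, 17:00-17:45 (add 6h to convert from UTC-6).
Alice in UTC: 10:45-17:00, 17:35-18:20 (add 9h to convert from UTC-9).
Idris in UTC: 10:20-13:10, 13:55-17:05 (add 8h to convert from UTC-8).
Yosef ∩ Jun: 10:25-14:10, 14:35-16:05.
Yosef ∩ Jun ∩ Imani: 10:25-13:00, 14:35-16:05.
Yosef ∩ Jun ∩ Imani ∩ Freya: 10:25-13:00, 15:00-16:05.
Yosef ∩ Jun ∩ Imani ∩ Freya ∩ Alice: 10:45-13:00, 15:00-16:05.
Yosef ∩ Jun ∩ Imani ∩ Freya ∩ Alice ∩ Idris: 10:45-13:00, 15:00-16:05.
The last common window of at least 25 minutes is 15:00-16:05; a 25-minute meeting can start as late as 15:40 and still end by 16:05.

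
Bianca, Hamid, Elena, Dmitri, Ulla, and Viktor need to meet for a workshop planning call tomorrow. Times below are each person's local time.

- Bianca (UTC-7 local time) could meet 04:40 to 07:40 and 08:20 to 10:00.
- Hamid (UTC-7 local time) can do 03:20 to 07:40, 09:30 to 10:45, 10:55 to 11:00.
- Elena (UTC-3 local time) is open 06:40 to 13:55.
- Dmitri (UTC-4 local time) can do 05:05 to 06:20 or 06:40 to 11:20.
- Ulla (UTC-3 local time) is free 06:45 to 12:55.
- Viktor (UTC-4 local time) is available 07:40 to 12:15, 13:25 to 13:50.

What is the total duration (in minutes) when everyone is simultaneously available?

180

Bianca in UTC: 11:40-14:40, 15:20-17:00 (add 7h to convert from UTC-7).
Hamid in UTC: 10:20-14:40, 16:30-17:45, 17:55-18:00 (add 7h to convert from UTC-7).
Elena in UTC: 09:40-16:55 (add 3h to convert from UTC-3).
Dmitri in UTC: 09:05-10:20, 10:40-15:20 (add 4h to convert from UTC-4).
Ulla in UTC: 09:45-15:55 (add 3h to convert from UTC-3).
Viktor in UTC: 11:40-16:15, 17:25-17:50 (add 4h to convert from UTC-4).
Bianca ∩ Hamid: 11:40-14:40, 16:30-17:00.
Bianca ∩ Hamid ∩ Elena: 11:40-14:40, 16:30-16:55.
Bianca ∩ Hamid ∩ Elena ∩ Dmitri: 11:40-14:40.
Bianca ∩ Hamid ∩ Elena ∩ Dmitri ∩ Ulla: 11:40-14:40.
Bianca ∩ Hamid ∩ Elena ∩ Dmitri ∩ Ulla ∩ Viktor: 11:40-14:40.
Those are the intersection windows.
That's a single block of 180 minutes.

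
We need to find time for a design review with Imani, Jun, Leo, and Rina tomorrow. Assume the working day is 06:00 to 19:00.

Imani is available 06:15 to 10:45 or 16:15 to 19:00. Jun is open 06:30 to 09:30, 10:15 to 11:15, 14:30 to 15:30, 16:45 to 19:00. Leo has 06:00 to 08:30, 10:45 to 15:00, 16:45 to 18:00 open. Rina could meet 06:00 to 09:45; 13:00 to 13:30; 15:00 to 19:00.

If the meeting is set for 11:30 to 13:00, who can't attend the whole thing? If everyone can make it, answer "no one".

Imani, Jun, Rina

Imani: not fully free for 11:30-13:00. Jun: not fully free for 11:30-13:00. Leo: free for 11:30-13:00. Rina: not fully free for 11:30-13:00.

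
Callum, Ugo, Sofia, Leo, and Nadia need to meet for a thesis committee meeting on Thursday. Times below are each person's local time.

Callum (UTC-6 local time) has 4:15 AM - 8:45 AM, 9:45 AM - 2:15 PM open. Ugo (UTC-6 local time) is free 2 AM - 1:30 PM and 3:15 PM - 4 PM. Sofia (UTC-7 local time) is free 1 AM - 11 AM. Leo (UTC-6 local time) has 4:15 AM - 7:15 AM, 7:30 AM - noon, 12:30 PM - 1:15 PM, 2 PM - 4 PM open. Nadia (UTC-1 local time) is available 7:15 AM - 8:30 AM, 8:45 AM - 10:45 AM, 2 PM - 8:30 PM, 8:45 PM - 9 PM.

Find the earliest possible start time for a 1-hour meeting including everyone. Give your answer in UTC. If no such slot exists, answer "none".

10:15

Callum in UTC: 10:15-14:45, 15:45-20:15 (add 6h to convert from UTC-6).
Ugo in UTC: 08:00-19:30, 21:15-22:00 (add 6h to convert from UTC-6).
Sofia in UTC: 08:00-18:00 (add 7h to convert from UTC-7).
Leo in UTC: 10:15-13:15, 13:30-18:00, 18:30-19:15, 20:00-22:00 (add 6h to convert from UTC-6).
Nadia in UTC: 08:15-09:30, 09:45-11:45, 15:00-21:30, 21:45-22:00 (add 1h to convert from UTC-1).
Callum ∩ Ugo: 10:15-14:45, 15:45-19:30.
Callum ∩ Ugo ∩ Sofia: 10:15-14:45, 15:45-18:00.
Callum ∩ Ugo ∩ Sofia ∩ Leo: 10:15-13:15, 13:30-14:45, 15:45-18:00.
Callum ∩ Ugo ∩ Sofia ∩ Leo ∩ Nadia: 10:15-11:45, 15:45-18:00.
The first common window of at least 60 minutes is 10:15-11:45, so the earliest start is 10:15.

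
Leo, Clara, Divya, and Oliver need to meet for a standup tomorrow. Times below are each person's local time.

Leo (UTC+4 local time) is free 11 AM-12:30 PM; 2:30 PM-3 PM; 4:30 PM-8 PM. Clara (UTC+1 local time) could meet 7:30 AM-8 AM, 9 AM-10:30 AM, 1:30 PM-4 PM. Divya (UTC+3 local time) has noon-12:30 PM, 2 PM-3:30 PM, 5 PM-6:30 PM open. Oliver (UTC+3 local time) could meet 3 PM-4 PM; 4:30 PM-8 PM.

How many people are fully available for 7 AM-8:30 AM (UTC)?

Leo in UTC: 07:00-08:30, 10:30-11:00, 12:30-16:00 (subtract 4h to convert from UTC+4).
Clara in UTC: 06:30-07:00, 08:00-09:30, 12:30-15:00 (subtract 1h to convert from UTC+1).
Divya in UTC: 09:00-09:30, 11:00-12:30, 14:00-15:30 (subtract 3h to convert from UTC+3).
Oliver in UTC: 12:00-13:00, 13:30-17:00 (subtract 3h to convert from UTC+3).
Leo can make the full 07:00-08:30 slot — that's 1.

1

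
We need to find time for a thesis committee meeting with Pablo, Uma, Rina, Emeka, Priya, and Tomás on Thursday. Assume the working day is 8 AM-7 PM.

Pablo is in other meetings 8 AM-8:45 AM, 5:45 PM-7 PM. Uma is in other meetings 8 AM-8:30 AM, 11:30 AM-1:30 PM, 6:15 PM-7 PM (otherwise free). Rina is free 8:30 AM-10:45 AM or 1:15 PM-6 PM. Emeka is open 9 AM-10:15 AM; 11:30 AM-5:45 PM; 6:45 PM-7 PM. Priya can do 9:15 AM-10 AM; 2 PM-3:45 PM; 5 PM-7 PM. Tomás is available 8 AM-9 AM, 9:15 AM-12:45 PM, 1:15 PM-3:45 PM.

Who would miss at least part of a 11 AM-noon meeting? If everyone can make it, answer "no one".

Emeka, Priya, Rina, Uma

Pablo free: 08:45-17:45 (invert busy blocks within the working day).
Uma free: 08:30-11:30, 13:30-18:15 (invert busy blocks within the working day).
Rina free: 08:30-10:45, 13:15-18:00.
Emeka free: 09:00-10:15, 11:30-17:45, 18:45-19:00.
Priya free: 09:15-10:00, 14:00-15:45, 17:00-19:00.
Tomás free: 08:00-09:00, 09:15-12:45, 13:15-15:45.
Pablo: free for 11:00-12:00. Uma: not fully free for 11:00-12:00. Rina: not fully free for 11:00-12:00. Emeka: not fully free for 11:00-12:00. Priya: not fully free for 11:00-12:00. Tomás: free for 11:00-12:00.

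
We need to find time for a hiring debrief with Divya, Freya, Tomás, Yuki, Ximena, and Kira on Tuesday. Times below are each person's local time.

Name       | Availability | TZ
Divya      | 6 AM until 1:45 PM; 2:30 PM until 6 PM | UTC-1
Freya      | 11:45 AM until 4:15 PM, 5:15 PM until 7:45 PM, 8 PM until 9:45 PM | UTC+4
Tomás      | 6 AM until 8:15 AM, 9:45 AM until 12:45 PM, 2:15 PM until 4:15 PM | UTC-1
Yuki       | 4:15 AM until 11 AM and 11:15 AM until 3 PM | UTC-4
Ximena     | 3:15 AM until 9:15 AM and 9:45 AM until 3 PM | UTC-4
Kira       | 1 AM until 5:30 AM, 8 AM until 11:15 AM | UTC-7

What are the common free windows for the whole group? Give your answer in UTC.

08:15-09:15, 10:45-12:15, 15:30-15:45, 16:00-17:15

Divya in UTC: 07:00-14:45, 15:30-19:00 (add 1h to convert from UTC-1).
Freya in UTC: 07:45-12:15, 13:15-15:45, 16:00-17:45 (subtract 4h to convert from UTC+4).
Tomás in UTC: 07:00-09:15, 10:45-13:45, 15:15-17:15 (add 1h to convert from UTC-1).
Yuki in UTC: 08:15-15:00, 15:15-19:00 (add 4h to convert from UTC-4).
Ximena in UTC: 07:15-13:15, 13:45-19:00 (add 4h to convert from UTC-4).
Kira in UTC: 08:00-12:30, 15:00-18:15 (add 7h to convert from UTC-7).
Divya ∩ Freya: 07:45-12:15, 13:15-14:45, 15:30-15:45, 16:00-17:45.
Divya ∩ Freya ∩ Tomás: 07:45-09:15, 10:45-12:15, 13:15-13:45, 15:30-15:45, 16:00-17:15.
Divya ∩ Freya ∩ Tomás ∩ Yuki: 08:15-09:15, 10:45-12:15, 13:15-13:45, 15:30-15:45, 16:00-17:15.
Divya ∩ Freya ∩ Tomás ∩ Yuki ∩ Ximena: 08:15-09:15, 10:45-12:15, 15:30-15:45, 16:00-17:15.
Divya ∩ Freya ∩ Tomás ∩ Yuki ∩ Ximena ∩ Kira: 08:15-09:15, 10:45-12:15, 15:30-15:45, 16:00-17:15.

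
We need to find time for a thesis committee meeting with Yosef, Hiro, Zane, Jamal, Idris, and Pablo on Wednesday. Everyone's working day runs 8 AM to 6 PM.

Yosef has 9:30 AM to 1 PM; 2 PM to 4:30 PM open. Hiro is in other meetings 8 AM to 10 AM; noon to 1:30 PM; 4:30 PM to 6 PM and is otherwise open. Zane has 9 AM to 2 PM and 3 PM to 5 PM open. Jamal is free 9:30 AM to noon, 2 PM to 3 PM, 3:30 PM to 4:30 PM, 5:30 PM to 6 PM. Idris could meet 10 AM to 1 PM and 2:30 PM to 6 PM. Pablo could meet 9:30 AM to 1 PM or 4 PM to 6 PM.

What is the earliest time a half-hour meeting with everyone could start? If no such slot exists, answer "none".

10:00

Yosef free: 09:30-13:00, 14:00-16:30.
Hiro free: 10:00-12:00, 13:30-16:30 (invert busy blocks within the working day).
Zane free: 09:00-14:00, 15:00-17:00.
Jamal free: 09:30-12:00, 14:00-15:00, 15:30-16:30, 17:30-18:00.
Idris free: 10:00-13:00, 14:30-18:00.
Pablo free: 09:30-13:00, 16:00-18:00.
Yosef ∩ Hiro: 10:00-12:00, 14:00-16:30.
Yosef ∩ Hiro ∩ Zane: 10:00-12:00, 15:00-16:30.
Yosef ∩ Hiro ∩ Zane ∩ Jamal: 10:00-12:00, 15:30-16:30.
Yosef ∩ Hiro ∩ Zane ∩ Jamal ∩ Idris: 10:00-12:00, 15:30-16:30.
Yosef ∩ Hiro ∩ Zane ∩ Jamal ∩ Idris ∩ Pablo: 10:00-12:00, 16:00-16:30.
Those are the intersection windows.
The first common window of at least 30 minutes is 10:00-12:00, so the earliest start is 10:00.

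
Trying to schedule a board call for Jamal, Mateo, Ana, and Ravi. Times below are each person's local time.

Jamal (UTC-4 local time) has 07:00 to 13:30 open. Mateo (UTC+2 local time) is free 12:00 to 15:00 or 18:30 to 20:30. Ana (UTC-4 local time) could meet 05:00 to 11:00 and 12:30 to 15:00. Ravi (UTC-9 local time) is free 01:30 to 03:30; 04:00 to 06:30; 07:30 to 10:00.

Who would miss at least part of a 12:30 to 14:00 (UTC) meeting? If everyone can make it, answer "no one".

Mateo, Ravi

Jamal in UTC: 11:00-17:30 (add 4h to convert from UTC-4).
Mateo in UTC: 10:00-13:00, 16:30-18:30 (subtract 2h to convert from UTC+2).
Ana in UTC: 09:00-15:00, 16:30-19:00 (add 4h to convert from UTC-4).
Ravi in UTC: 10:30-12:30, 13:00-15:30, 16:30-19:00 (add 9h to convert from UTC-9).
Jamal: free for 12:30-14:00. Mateo: not fully free for 12:30-14:00. Ana: free for 12:30-14:00. Ravi: not fully free for 12:30-14:00.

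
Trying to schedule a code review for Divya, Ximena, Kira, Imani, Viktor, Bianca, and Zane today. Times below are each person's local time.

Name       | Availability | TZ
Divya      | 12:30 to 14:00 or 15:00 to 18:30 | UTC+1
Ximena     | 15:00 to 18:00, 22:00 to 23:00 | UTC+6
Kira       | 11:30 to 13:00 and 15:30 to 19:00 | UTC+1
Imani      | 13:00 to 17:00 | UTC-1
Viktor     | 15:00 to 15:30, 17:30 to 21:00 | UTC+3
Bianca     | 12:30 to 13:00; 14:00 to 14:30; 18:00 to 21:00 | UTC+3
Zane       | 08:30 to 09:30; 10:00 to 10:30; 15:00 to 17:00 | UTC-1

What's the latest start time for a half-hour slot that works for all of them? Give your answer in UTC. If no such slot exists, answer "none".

Divya in UTC: 11:30-13:00, 14:00-17:30 (subtract 1h to convert from UTC+1).
Ximena in UTC: 09:00-12:00, 16:00-17:00 (subtract 6h to convert from UTC+6).
Kira in UTC: 10:30-12:00, 14:30-18:00 (subtract 1h to convert from UTC+1).
Imani in UTC: 14:00-18:00 (add 1h to convert from UTC-1).
Viktor in UTC: 12:00-12:30, 14:30-18:00 (subtract 3h to convert from UTC+3).
Bianca in UTC: 09:30-10:00, 11:00-11:30, 15:00-18:00 (subtract 3h to convert from UTC+3).
Zane in UTC: 09:30-10:30, 11:00-11:30, 16:00-18:00 (add 1h to convert from UTC-1).
Divya ∩ Ximena: 11:30-12:00, 16:00-17:00.
Divya ∩ Ximena ∩ Kira: 11:30-12:00, 16:00-17:00.
Divya ∩ Ximena ∩ Kira ∩ Imani: 16:00-17:00.
Divya ∩ Ximena ∩ Kira ∩ Imani ∩ Viktor: 16:00-17:00.
Divya ∩ Ximena ∩ Kira ∩ Imani ∩ Viktor ∩ Bianca: 16:00-17:00.
Divya ∩ Ximena ∩ Kira ∩ Imani ∩ Viktor ∩ Bianca ∩ Zane: 16:00-17:00.
Those are the intersection windows.
The last common window of at least 30 minutes is 16:00-17:00; a 30-minute meeting can start as late as 16:30 and still end by 17:00.

16:30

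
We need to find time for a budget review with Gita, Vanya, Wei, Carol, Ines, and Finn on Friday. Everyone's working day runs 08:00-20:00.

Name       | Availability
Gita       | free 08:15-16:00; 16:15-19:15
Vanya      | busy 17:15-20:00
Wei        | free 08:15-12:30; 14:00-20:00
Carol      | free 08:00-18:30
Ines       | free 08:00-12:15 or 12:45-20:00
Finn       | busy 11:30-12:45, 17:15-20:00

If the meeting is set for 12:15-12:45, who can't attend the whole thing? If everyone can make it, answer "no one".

Gita free: 08:15-16:00, 16:15-19:15.
Vanya free: 08:00-17:15 (invert busy blocks within the working day).
Wei free: 08:15-12:30, 14:00-20:00.
Carol free: 08:00-18:30.
Ines free: 08:00-12:15, 12:45-20:00.
Finn free: 08:00-11:30, 12:45-17:15 (invert busy blocks within the working day).
Gita: free for 12:15-12:45. Vanya: free for 12:15-12:45. Wei: not fully free for 12:15-12:45. Carol: free for 12:15-12:45. Ines: not fully free for 12:15-12:45. Finn: not fully free for 12:15-12:45.

Finn, Ines, Wei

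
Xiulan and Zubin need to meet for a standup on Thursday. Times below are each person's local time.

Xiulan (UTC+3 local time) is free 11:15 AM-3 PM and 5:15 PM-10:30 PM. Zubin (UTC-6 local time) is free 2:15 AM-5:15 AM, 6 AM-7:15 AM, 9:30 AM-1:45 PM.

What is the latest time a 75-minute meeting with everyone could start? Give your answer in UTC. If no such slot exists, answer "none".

18:15

Xiulan in UTC: 08:15-12:00, 14:15-19:30 (subtract 3h to convert from UTC+3).
Zubin in UTC: 08:15-11:15, 12:00-13:15, 15:30-19:45 (add 6h to convert from UTC-6).
Xiulan ∩ Zubin: 08:15-11:15, 15:30-19:30.
Those are the intersection windows.
The last common window of at least 75 minutes is 15:30-19:30; a 75-minute meeting can start as late as 18:15 and still end by 19:30.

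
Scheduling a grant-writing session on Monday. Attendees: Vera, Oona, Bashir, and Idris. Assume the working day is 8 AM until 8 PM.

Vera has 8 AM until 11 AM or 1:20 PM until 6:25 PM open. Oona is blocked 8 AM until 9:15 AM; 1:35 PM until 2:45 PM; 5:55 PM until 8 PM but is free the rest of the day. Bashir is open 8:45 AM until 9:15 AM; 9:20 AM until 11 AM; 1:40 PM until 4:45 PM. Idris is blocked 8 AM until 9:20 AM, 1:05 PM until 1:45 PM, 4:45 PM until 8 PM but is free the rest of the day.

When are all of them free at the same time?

09:20-11:00, 14:45-16:45

Vera free: 08:00-11:00, 13:20-18:25.
Oona free: 09:15-13:35, 14:45-17:55 (invert busy blocks within the working day).
Bashir free: 08:45-09:15, 09:20-11:00, 13:40-16:45.
Idris free: 09:20-13:05, 13:45-16:45 (invert busy blocks within the working day).
Vera ∩ Oona: 09:15-11:00, 13:20-13:35, 14:45-17:55.
Vera ∩ Oona ∩ Bashir: 09:20-11:00, 14:45-16:45.
Vera ∩ Oona ∩ Bashir ∩ Idris: 09:20-11:00, 14:45-16:45.
So the common availability across everyone is 09:20-11:00, 14:45-16:45.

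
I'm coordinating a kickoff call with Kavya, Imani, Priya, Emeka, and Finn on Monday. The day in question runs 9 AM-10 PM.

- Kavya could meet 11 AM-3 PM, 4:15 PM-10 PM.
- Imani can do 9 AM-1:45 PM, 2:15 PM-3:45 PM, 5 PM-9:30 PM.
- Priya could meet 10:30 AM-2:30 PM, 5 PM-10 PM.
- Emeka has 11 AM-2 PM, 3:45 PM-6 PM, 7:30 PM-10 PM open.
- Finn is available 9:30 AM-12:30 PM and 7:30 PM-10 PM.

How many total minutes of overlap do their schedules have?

210

Kavya ∩ Imani: 11:00-13:45, 14:15-15:00, 17:00-21:30.
Kavya ∩ Imani ∩ Priya: 11:00-13:45, 14:15-14:30, 17:00-21:30.
Kavya ∩ Imani ∩ Priya ∩ Emeka: 11:00-13:45, 17:00-18:00, 19:30-21:30.
Kavya ∩ Imani ∩ Priya ∩ Emeka ∩ Finn: 11:00-12:30, 19:30-21:30.
So the common availability across everyone is 11:00-12:30, 19:30-21:30.
Summing the common windows: 90 + 120 = 210 minutes.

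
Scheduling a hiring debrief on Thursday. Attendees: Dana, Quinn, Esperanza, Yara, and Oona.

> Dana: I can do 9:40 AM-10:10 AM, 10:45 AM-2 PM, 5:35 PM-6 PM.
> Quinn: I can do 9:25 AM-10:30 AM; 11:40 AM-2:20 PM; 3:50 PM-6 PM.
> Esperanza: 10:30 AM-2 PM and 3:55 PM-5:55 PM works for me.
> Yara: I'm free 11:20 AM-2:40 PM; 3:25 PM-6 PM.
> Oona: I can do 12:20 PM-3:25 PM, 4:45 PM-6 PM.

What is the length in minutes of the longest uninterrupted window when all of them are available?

Dana ∩ Quinn: 09:40-10:10, 11:40-14:00, 17:35-18:00.
Dana ∩ Quinn ∩ Esperanza: 11:40-14:00, 17:35-17:55.
Dana ∩ Quinn ∩ Esperanza ∩ Yara: 11:40-14:00, 17:35-17:55.
Dana ∩ Quinn ∩ Esperanza ∩ Yara ∩ Oona: 12:20-14:00, 17:35-17:55.
The longest is 12:20-14:00 at 100 minutes.

100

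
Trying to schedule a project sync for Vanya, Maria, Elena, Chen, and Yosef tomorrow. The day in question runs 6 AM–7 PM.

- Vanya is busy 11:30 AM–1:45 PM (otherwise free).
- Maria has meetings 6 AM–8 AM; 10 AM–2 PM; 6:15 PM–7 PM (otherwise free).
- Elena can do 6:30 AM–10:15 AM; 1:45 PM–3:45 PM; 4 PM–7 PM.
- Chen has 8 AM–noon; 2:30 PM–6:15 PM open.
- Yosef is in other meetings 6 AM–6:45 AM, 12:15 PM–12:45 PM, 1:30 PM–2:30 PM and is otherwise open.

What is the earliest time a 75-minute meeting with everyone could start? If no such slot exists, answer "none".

Vanya free: 06:00-11:30, 13:45-19:00 (invert busy blocks within the working day).
Maria free: 08:00-10:00, 14:00-18:15 (invert busy blocks within the working day).
Elena free: 06:30-10:15, 13:45-15:45, 16:00-19:00.
Chen free: 08:00-12:00, 14:30-18:15.
Yosef free: 06:45-12:15, 12:45-13:30, 14:30-19:00 (invert busy blocks within the working day).
Vanya ∩ Maria: 08:00-10:00, 14:00-18:15.
Vanya ∩ Maria ∩ Elena: 08:00-10:00, 14:00-15:45, 16:00-18:15.
Vanya ∩ Maria ∩ Elena ∩ Chen: 08:00-10:00, 14:30-15:45, 16:00-18:15.
Vanya ∩ Maria ∩ Elena ∩ Chen ∩ Yosef: 08:00-10:00, 14:30-15:45, 16:00-18:15.
Those are the intersection windows.
The first common window of at least 75 minutes is 08:00-10:00, so the earliest start is 08:00.

08:00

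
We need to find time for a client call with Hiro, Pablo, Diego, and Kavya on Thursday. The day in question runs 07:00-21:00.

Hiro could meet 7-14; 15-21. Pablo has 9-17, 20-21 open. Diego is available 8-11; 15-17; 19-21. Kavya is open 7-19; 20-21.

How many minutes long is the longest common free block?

120

Hiro ∩ Pablo: 09:00-14:00, 15:00-17:00, 20:00-21:00.
Hiro ∩ Pablo ∩ Diego: 09:00-11:00, 15:00-17:00, 20:00-21:00.
Hiro ∩ Pablo ∩ Diego ∩ Kavya: 09:00-11:00, 15:00-17:00, 20:00-21:00.
The longest is 09:00-11:00 at 120 minutes.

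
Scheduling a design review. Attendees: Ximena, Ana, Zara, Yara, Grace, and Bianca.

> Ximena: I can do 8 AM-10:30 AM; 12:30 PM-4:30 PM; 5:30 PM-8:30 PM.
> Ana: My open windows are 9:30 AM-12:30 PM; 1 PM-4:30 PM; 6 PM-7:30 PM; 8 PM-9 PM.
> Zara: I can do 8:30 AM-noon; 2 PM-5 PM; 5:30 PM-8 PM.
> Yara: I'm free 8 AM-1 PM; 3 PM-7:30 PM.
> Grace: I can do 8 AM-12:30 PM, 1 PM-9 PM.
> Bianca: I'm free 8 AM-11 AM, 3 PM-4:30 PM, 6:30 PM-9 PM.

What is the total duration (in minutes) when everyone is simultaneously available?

Ximena ∩ Ana: 09:30-10:30, 13:00-16:30, 18:00-19:30, 20:00-20:30.
Ximena ∩ Ana ∩ Zara: 09:30-10:30, 14:00-16:30, 18:00-19:30.
Ximena ∩ Ana ∩ Zara ∩ Yara: 09:30-10:30, 15:00-16:30, 18:00-19:30.
Ximena ∩ Ana ∩ Zara ∩ Yara ∩ Grace: 09:30-10:30, 15:00-16:30, 18:00-19:30.
Ximena ∩ Ana ∩ Zara ∩ Yara ∩ Grace ∩ Bianca: 09:30-10:30, 15:00-16:30, 18:30-19:30.
Those are the intersection windows.
Summing the common windows: 60 + 90 + 60 = 210 minutes.

210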